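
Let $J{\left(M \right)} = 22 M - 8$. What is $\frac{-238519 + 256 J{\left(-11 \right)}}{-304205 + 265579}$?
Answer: $\frac{43217}{5518} \approx 7.832$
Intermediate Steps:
$J{\left(M \right)} = -8 + 22 M$
$\frac{-238519 + 256 J{\left(-11 \right)}}{-304205 + 265579} = \frac{-238519 + 256 \left(-8 + 22 \left(-11\right)\right)}{-304205 + 265579} = \frac{-238519 + 256 \left(-8 - 242\right)}{-38626} = \left(-238519 + 256 \left(-250\right)\right) \left(- \frac{1}{38626}\right) = \left(-238519 - 64000\right) \left(- \frac{1}{38626}\right) = \left(-302519\right) \left(- \frac{1}{38626}\right) = \frac{43217}{5518}$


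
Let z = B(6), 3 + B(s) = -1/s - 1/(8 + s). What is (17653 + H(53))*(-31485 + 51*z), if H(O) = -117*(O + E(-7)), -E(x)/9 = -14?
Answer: 104128970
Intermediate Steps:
B(s) = -3 - 1/s - 1/(8 + s) (B(s) = -3 + (-1/s - 1/(8 + s)) = -3 - 1/s - 1/(8 + s))
z = -68/21 (z = (-8 - 26*6 - 3*6²)/(6*(8 + 6)) = (⅙)*(-8 - 156 - 3*36)/14 = (⅙)*(1/14)*(-8 - 156 - 108) = (⅙)*(1/14)*(-272) = -68/21 ≈ -3.2381)
E(x) = 126 (E(x) = -9*(-14) = 126)
H(O) = -14742 - 117*O (H(O) = -117*(O + 126) = -117*(126 + O) = -14742 - 117*O)
(17653 + H(53))*(-31485 + 51*z) = (17653 + (-14742 - 117*53))*(-31485 + 51*(-68/21)) = (17653 + (-14742 - 6201))*(-31485 - 1156/7) = (17653 - 20943)*(-221551/7) = -3290*(-221551/7) = 104128970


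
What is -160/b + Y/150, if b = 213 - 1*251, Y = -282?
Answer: 1107/475 ≈ 2.3305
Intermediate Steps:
b = -38 (b = 213 - 251 = -38)
-160/b + Y/150 = -160/(-38) - 282/150 = -160*(-1/38) - 282*1/150 = 80/19 - 47/25 = 1107/475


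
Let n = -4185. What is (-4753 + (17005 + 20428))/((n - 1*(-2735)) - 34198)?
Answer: -4085/4456 ≈ -0.91674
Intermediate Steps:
(-4753 + (17005 + 20428))/((n - 1*(-2735)) - 34198) = (-4753 + (17005 + 20428))/((-4185 - 1*(-2735)) - 34198) = (-4753 + 37433)/((-4185 + 2735) - 34198) = 32680/(-1450 - 34198) = 32680/(-35648) = 32680*(-1/35648) = -4085/4456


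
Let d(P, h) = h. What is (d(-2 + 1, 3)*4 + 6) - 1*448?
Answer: -430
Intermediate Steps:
(d(-2 + 1, 3)*4 + 6) - 1*448 = (3*4 + 6) - 1*448 = (12 + 6) - 448 = 18 - 448 = -430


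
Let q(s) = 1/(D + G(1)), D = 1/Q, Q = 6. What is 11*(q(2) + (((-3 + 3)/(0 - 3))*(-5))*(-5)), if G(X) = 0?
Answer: 66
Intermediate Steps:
D = ⅙ (D = 1/6 = 1*(⅙) = ⅙ ≈ 0.16667)
q(s) = 6 (q(s) = 1/(⅙ + 0) = 1/(⅙) = 6)
11*(q(2) + (((-3 + 3)/(0 - 3))*(-5))*(-5)) = 11*(6 + (((-3 + 3)/(0 - 3))*(-5))*(-5)) = 11*(6 + ((0/(-3))*(-5))*(-5)) = 11*(6 + ((0*(-⅓))*(-5))*(-5)) = 11*(6 + (0*(-5))*(-5)) = 11*(6 + 0*(-5)) = 11*(6 + 0) = 11*6 = 66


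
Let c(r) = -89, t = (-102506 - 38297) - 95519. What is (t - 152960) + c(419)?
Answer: -389371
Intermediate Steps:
t = -236322 (t = -140803 - 95519 = -236322)
(t - 152960) + c(419) = (-236322 - 152960) - 89 = -389282 - 89 = -389371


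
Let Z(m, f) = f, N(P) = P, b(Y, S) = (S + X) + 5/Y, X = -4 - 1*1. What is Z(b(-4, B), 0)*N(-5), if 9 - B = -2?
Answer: 0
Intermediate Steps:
X = -5 (X = -4 - 1 = -5)
B = 11 (B = 9 - 1*(-2) = 9 + 2 = 11)
b(Y, S) = -5 + S + 5/Y (b(Y, S) = (S - 5) + 5/Y = (-5 + S) + 5/Y = -5 + S + 5/Y)
Z(b(-4, B), 0)*N(-5) = 0*(-5) = 0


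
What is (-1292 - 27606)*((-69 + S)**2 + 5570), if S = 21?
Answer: -227542852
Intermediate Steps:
(-1292 - 27606)*((-69 + S)**2 + 5570) = (-1292 - 27606)*((-69 + 21)**2 + 5570) = -28898*((-48)**2 + 5570) = -28898*(2304 + 5570) = -28898*7874 = -227542852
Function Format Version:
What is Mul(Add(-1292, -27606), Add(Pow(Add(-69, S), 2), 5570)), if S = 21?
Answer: -227542852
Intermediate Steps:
Mul(Add(-1292, -27606), Add(Pow(Add(-69, S), 2), 5570)) = Mul(Add(-1292, -27606), Add(Pow(Add(-69, 21), 2), 5570)) = Mul(-28898, Add(Pow(-48, 2), 5570)) = Mul(-28898, Add(2304, 5570)) = Mul(-28898, 7874) = -227542852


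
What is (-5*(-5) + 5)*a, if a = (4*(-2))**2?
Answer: 1920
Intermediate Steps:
a = 64 (a = (-8)**2 = 64)
(-5*(-5) + 5)*a = (-5*(-5) + 5)*64 = (25 + 5)*64 = 30*64 = 1920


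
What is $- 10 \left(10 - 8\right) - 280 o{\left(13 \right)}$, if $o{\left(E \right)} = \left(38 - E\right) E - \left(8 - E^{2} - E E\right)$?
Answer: $-183420$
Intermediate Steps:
$o{\left(E \right)} = -8 + 2 E^{2} + E \left(38 - E\right)$ ($o{\left(E \right)} = E \left(38 - E\right) + \left(\left(E^{2} + E^{2}\right) - 8\right) = E \left(38 - E\right) + \left(2 E^{2} - 8\right) = E \left(38 - E\right) + \left(-8 + 2 E^{2}\right) = -8 + 2 E^{2} + E \left(38 - E\right)$)
$- 10 \left(10 - 8\right) - 280 o{\left(13 \right)} = - 10 \left(10 - 8\right) - 280 \left(-8 + 13^{2} + 38 \cdot 13\right) = \left(-10\right) 2 - 280 \left(-8 + 169 + 494\right) = -20 - 183400 = -183420$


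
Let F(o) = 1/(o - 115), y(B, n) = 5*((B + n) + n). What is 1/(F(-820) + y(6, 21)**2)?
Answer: 935/53855999 ≈ 1.7361e-5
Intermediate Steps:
y(B, n) = 5*B + 10*n (y(B, n) = 5*(B + 2*n) = 5*B + 10*n)
F(o) = 1/(-115 + o)
1/(F(-820) + y(6, 21)**2) = 1/(1/(-115 - 820) + (5*6 + 10*21)**2) = 1/(1/(-935) + (30 + 210)**2) = 1/(-1/935 + 240**2) = 1/(-1/935 + 57600) = 1/(53855999/935) = 935/53855999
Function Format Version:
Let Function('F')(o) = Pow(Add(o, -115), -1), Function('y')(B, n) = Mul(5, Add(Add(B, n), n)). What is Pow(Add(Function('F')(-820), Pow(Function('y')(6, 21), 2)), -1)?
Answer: Rational(935, 53855999) ≈ 1.7361e-5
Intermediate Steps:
Function('y')(B, n) = Add(Mul(5, B), Mul(10, n)) (Function('y')(B, n) = Mul(5, Add(B, Mul(2, n))) = Add(Mul(5, B), Mul(10, n)))
Function('F')(o) = Pow(Add(-115, o), -1)
Pow(Add(Function('F')(-820), Pow(Function('y')(6, 21), 2)), -1) = Pow(Add(Pow(Add(-115, -820), -1), Pow(Add(Mul(5, 6), Mul(10, 21)), 2)), -1) = Pow(Add(Pow(-935, -1), Pow(Add(30, 210), 2)), -1) = Pow(Add(Rational(-1, 935), Pow(240, 2)), -1) = Pow(Add(Rational(-1, 935), 57600), -1) = Pow(Rational(53855999, 935), -1) = Rational(935, 53855999)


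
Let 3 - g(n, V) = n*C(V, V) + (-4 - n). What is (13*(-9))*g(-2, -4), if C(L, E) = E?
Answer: 351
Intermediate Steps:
g(n, V) = 7 + n - V*n (g(n, V) = 3 - (n*V + (-4 - n)) = 3 - (V*n + (-4 - n)) = 3 - (-4 - n + V*n) = 3 + (4 + n - V*n) = 7 + n - V*n)
(13*(-9))*g(-2, -4) = (13*(-9))*(7 - 2 - 1*(-4)*(-2)) = -117*(7 - 2 - 8) = -117*(-3) = 351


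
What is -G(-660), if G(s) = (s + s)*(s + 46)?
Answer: -810480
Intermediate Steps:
G(s) = 2*s*(46 + s) (G(s) = (2*s)*(46 + s) = 2*s*(46 + s))
-G(-660) = -2*(-660)*(46 - 660) = -2*(-660)*(-614) = -1*810480 = -810480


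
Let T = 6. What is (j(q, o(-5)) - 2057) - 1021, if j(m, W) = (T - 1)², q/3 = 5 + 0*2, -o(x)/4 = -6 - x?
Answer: -3053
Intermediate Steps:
o(x) = 24 + 4*x (o(x) = -4*(-6 - x) = 24 + 4*x)
q = 15 (q = 3*(5 + 0*2) = 3*(5 + 0) = 3*5 = 15)
j(m, W) = 25 (j(m, W) = (6 - 1)² = 5² = 25)
(j(q, o(-5)) - 2057) - 1021 = (25 - 2057) - 1021 = -2032 - 1021 = -3053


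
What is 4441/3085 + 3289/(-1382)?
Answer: -4009103/4263470 ≈ -0.94034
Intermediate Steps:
4441/3085 + 3289/(-1382) = 4441*(1/3085) + 3289*(-1/1382) = 4441/3085 - 3289/1382 = -4009103/4263470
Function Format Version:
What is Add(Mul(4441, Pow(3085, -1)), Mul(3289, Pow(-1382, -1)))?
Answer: Rational(-4009103, 4263470) ≈ -0.94034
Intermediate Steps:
Add(Mul(4441, Pow(3085, -1)), Mul(3289, Pow(-1382, -1))) = Add(Mul(4441, Rational(1, 3085)), Mul(3289, Rational(-1, 1382))) = Add(Rational(4441, 3085), Rational(-3289, 1382)) = Rational(-4009103, 4263470)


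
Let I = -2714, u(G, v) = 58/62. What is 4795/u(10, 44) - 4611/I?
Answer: 403556249/78706 ≈ 5127.4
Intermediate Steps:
u(G, v) = 29/31 (u(G, v) = 58*(1/62) = 29/31)
4795/u(10, 44) - 4611/I = 4795/(29/31) - 4611/(-2714) = 4795*(31/29) - 4611*(-1/2714) = 148645/29 + 4611/2714 = 403556249/78706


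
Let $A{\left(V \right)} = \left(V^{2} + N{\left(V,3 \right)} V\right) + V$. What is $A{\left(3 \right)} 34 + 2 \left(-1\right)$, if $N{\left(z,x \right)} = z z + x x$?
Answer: $2242$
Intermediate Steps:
$N{\left(z,x \right)} = x^{2} + z^{2}$ ($N{\left(z,x \right)} = z^{2} + x^{2} = x^{2} + z^{2}$)
$A{\left(V \right)} = V + V^{2} + V \left(9 + V^{2}\right)$ ($A{\left(V \right)} = \left(V^{2} + \left(3^{2} + V^{2}\right) V\right) + V = \left(V^{2} + \left(9 + V^{2}\right) V\right) + V = \left(V^{2} + V \left(9 + V^{2}\right)\right) + V = V + V^{2} + V \left(9 + V^{2}\right)$)
$A{\left(3 \right)} 34 + 2 \left(-1\right) = 3 \left(10 + 3 + 3^{2}\right) 34 + 2 \left(-1\right) = 3 \left(10 + 3 + 9\right) 34 - 2 = 3 \cdot 22 \cdot 34 - 2 = 66 \cdot 34 - 2 = 2244 - 2 = 2242$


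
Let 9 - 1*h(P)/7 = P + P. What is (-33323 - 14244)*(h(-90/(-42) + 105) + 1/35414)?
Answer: 2420680681939/35414 ≈ 6.8354e+7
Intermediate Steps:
h(P) = 63 - 14*P (h(P) = 63 - 7*(P + P) = 63 - 14*P)
(-33323 - 14244)*(h(-90/(-42) + 105) + 1/35414) = (-33323 - 14244)*((63 - 14*(-90/(-42) + 105)) + 1/35414) = -47567*((63 - 14*(-90*(-1/42) + 105)) + 1/35414) = -47567*((63 - 14*(15/7 + 105)) + 1/35414) = -47567*((63 - 14*750/7) + 1/35414) = -47567*((63 - 1500) + 1/35414) = -47567*(-1437 + 1/35414) = -47567*(-50889917/35414) = 2420680681939/35414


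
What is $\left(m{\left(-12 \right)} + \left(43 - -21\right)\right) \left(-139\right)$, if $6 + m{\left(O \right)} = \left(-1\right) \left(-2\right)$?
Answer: $-8340$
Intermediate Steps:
$m{\left(O \right)} = -4$ ($m{\left(O \right)} = -6 - -2 = -6 + 2 = -4$)
$\left(m{\left(-12 \right)} + \left(43 - -21\right)\right) \left(-139\right) = \left(-4 + \left(43 - -21\right)\right) \left(-139\right) = \left(-4 + \left(43 + 21\right)\right) \left(-139\right) = \left(-4 + 64\right) \left(-139\right) = 60 \left(-139\right) = -8340$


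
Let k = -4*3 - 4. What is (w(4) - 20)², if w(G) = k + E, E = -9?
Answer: 2025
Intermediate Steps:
k = -16 (k = -12 - 4 = -16)
w(G) = -25 (w(G) = -16 - 9 = -25)
(w(4) - 20)² = (-25 - 20)² = (-45)² = 2025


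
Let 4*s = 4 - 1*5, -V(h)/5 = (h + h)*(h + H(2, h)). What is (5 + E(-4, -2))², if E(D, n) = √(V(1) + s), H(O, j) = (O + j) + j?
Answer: (10 + I*√201)²/4 ≈ -25.25 + 70.887*I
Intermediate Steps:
H(O, j) = O + 2*j
V(h) = -10*h*(2 + 3*h) (V(h) = -5*(h + h)*(h + (2 + 2*h)) = -5*2*h*(2 + 3*h) = -10*h*(2 + 3*h))
s = -¼ (s = (4 - 1*5)/4 = (4 - 5)/4 = (¼)*(-1) = -¼ ≈ -0.25000)
E(D, n) = I*√201/2 (E(D, n) = √(-10*1*(2 + 3*1) - ¼) = √(-10*1*(2 + 3) - ¼) = √(-10*1*5 - ¼) = √(-50 - ¼) = √(-201/4) = I*√201/2)
(5 + E(-4, -2))² = (5 + I*√201/2)²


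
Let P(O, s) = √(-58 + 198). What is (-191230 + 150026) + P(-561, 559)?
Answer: -41204 + 2*√35 ≈ -41192.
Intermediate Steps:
P(O, s) = 2*√35 (P(O, s) = √140 = 2*√35)
(-191230 + 150026) + P(-561, 559) = (-191230 + 150026) + 2*√35 = -41204 + 2*√35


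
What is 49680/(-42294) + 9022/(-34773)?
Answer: -351516518/245114877 ≈ -1.4341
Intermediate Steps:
49680/(-42294) + 9022/(-34773) = 49680*(-1/42294) + 9022*(-1/34773) = -8280/7049 - 9022/34773 = -351516518/245114877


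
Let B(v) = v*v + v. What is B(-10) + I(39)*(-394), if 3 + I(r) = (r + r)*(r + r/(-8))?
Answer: -2094915/2 ≈ -1.0475e+6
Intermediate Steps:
B(v) = v + v**2 (B(v) = v**2 + v = v + v**2)
I(r) = -3 + 7*r**2/4 (I(r) = -3 + (r + r)*(r + r/(-8)) = -3 + (2*r)*(r + r*(-1/8)) = -3 + (2*r)*(r - r/8) = -3 + (2*r)*(7*r/8) = -3 + 7*r**2/4)
B(-10) + I(39)*(-394) = -10*(1 - 10) + (-3 + (7/4)*39**2)*(-394) = -10*(-9) + (-3 + (7/4)*1521)*(-394) = 90 + (-3 + 10647/4)*(-394) = 90 + (10635/4)*(-394) = 90 - 2095095/2 = -2094915/2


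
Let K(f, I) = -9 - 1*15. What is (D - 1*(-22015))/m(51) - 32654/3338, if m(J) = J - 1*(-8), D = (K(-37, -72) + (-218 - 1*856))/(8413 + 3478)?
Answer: 425455079560/1170918661 ≈ 363.35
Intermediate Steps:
K(f, I) = -24 (K(f, I) = -9 - 15 = -24)
D = -1098/11891 (D = (-24 + (-218 - 1*856))/(8413 + 3478) = (-24 + (-218 - 856))/11891 = (-24 - 1074)*(1/11891) = -1098*1/11891 = -1098/11891 ≈ -0.092339)
m(J) = 8 + J (m(J) = J + 8 = 8 + J)
(D - 1*(-22015))/m(51) - 32654/3338 = (-1098/11891 - 1*(-22015))/(8 + 51) - 32654/3338 = (-1098/11891 + 22015)/59 - 32654*1/3338 = (261779267/11891)*(1/59) - 16327/1669 = 261779267/701569 - 16327/1669 = 425455079560/1170918661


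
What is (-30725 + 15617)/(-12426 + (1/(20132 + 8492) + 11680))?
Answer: 432451392/21353503 ≈ 20.252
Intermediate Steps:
(-30725 + 15617)/(-12426 + (1/(20132 + 8492) + 11680)) = -15108/(-12426 + (1/28624 + 11680)) = -15108/(-12426 + 334328321/28624) = -15108/(-21353503/28624) = -15108*(-28624/21353503) = 432451392/21353503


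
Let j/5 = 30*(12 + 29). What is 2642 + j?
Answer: 8792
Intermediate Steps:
j = 6150 (j = 5*(30*(12 + 29)) = 5*(30*41) = 5*1230 = 6150)
2642 + j = 2642 + 6150 = 8792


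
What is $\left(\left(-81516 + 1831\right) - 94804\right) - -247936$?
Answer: $73447$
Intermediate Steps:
$\left(\left(-81516 + 1831\right) - 94804\right) - -247936 = \left(-79685 - 94804\right) + 247936 = -174489 + 247936 = 73447$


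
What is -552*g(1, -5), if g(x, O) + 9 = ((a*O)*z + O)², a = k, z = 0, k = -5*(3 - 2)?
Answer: -8832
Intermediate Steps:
k = -5 (k = -5*1 = -5)
a = -5
g(x, O) = -9 + O² (g(x, O) = -9 + (-5*O*0 + O)² = -9 + (0 + O)² = -9 + O²)
-552*g(1, -5) = -552*(-9 + (-5)²) = -552*(-9 + 25) = -552*16 = -8832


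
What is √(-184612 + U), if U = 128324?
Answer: 4*I*√3518 ≈ 237.25*I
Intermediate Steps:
√(-184612 + U) = √(-184612 + 128324) = √(-56288) = 4*I*√3518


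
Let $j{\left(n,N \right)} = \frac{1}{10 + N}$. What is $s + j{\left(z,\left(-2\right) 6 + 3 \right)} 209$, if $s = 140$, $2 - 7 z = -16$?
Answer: $349$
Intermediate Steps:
$z = \frac{18}{7}$ ($z = \frac{2}{7} - - \frac{16}{7} = \frac{2}{7} + \frac{16}{7} = \frac{18}{7} \approx 2.5714$)
$s + j{\left(z,\left(-2\right) 6 + 3 \right)} 209 = 140 + \frac{1}{10 + \left(\left(-2\right) 6 + 3\right)} 209 = 140 + \frac{1}{10 + \left(-12 + 3\right)} 209 = 140 + \frac{1}{10 - 9} \cdot 209 = 140 + 1^{-1} \cdot 209 = 140 + 1 \cdot 209 = 140 + 209 = 349$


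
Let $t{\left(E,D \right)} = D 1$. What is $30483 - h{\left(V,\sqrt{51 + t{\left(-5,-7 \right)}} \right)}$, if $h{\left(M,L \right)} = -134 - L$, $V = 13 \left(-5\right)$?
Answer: $30617 + 2 \sqrt{11} \approx 30624.0$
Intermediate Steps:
$t{\left(E,D \right)} = D$
$V = -65$
$30483 - h{\left(V,\sqrt{51 + t{\left(-5,-7 \right)}} \right)} = 30483 - \left(-134 - \sqrt{51 - 7}\right) = 30483 - \left(-134 - \sqrt{44}\right) = 30483 - \left(-134 - 2 \sqrt{11}\right) = 30483 + \left(134 + 2 \sqrt{11}\right) = 30617 + 2 \sqrt{11}$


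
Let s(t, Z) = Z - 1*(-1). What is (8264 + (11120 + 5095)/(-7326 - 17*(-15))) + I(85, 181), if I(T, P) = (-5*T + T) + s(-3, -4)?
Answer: 18664392/2357 ≈ 7918.7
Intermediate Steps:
s(t, Z) = 1 + Z (s(t, Z) = Z + 1 = 1 + Z)
I(T, P) = -3 - 4*T (I(T, P) = (-5*T + T) + (1 - 4) = -4*T - 3 = -3 - 4*T)
(8264 + (11120 + 5095)/(-7326 - 17*(-15))) + I(85, 181) = (8264 + (11120 + 5095)/(-7326 - 17*(-15))) + (-3 - 4*85) = (8264 + 16215/(-7326 + 255)) + (-3 - 340) = (8264 + 16215/(-7071)) - 343 = (8264 + 16215*(-1/7071)) - 343 = (8264 - 5405/2357) - 343 = 19472843/2357 - 343 = 18664392/2357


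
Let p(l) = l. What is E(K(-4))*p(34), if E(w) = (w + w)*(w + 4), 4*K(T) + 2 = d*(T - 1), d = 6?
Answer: 2176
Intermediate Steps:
K(T) = -2 + 3*T/2 (K(T) = -1/2 + (6*(T - 1))/4 = -1/2 + (6*(-1 + T))/4 = -1/2 + (-6 + 6*T)/4 = -1/2 + (-3/2 + 3*T/2) = -2 + 3*T/2)
E(w) = 2*w*(4 + w) (E(w) = (2*w)*(4 + w) = 2*w*(4 + w))
E(K(-4))*p(34) = (2*(-2 + (3/2)*(-4))*(4 + (-2 + (3/2)*(-4))))*34 = (2*(-2 - 6)*(4 + (-2 - 6)))*34 = (2*(-8)*(4 - 8))*34 = (2*(-8)*(-4))*34 = 64*34 = 2176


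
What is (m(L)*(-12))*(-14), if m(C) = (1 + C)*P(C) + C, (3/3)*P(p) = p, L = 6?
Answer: 8064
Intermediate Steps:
P(p) = p
m(C) = C + C*(1 + C) (m(C) = (1 + C)*C + C = C*(1 + C) + C = C + C*(1 + C))
(m(L)*(-12))*(-14) = ((6*(2 + 6))*(-12))*(-14) = ((6*8)*(-12))*(-14) = (48*(-12))*(-14) = -576*(-14) = 8064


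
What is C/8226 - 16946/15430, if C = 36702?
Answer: 11858724/3525755 ≈ 3.3635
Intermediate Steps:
C/8226 - 16946/15430 = 36702/8226 - 16946/15430 = 36702*(1/8226) - 16946*1/15430 = 2039/457 - 8473/7715 = 11858724/3525755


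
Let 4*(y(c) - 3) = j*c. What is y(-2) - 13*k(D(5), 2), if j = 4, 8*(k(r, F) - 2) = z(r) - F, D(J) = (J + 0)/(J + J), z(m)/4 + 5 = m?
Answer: 15/2 ≈ 7.5000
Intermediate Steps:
z(m) = -20 + 4*m
D(J) = 1/2 (D(J) = J/((2*J)) = J*(1/(2*J)) = 1/2)
k(r, F) = -1/2 + r/2 - F/8 (k(r, F) = 2 + ((-20 + 4*r) - F)/8 = 2 + (-20 - F + 4*r)/8 = 2 + (-5/2 + r/2 - F/8) = -1/2 + r/2 - F/8)
y(c) = 3 + c (y(c) = 3 + (4*c)/4 = 3 + c)
y(-2) - 13*k(D(5), 2) = (3 - 2) - 13*(-1/2 + (1/2)*(1/2) - 1/8*2) = 1 - 13*(-1/2 + 1/4 - 1/4) = 1 - 13*(-1/2) = 1 + 13/2 = 15/2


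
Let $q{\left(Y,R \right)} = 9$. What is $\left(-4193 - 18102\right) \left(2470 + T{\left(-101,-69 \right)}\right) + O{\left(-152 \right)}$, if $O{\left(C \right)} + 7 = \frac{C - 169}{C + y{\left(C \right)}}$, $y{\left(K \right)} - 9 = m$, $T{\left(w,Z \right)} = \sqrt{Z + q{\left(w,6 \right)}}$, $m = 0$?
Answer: $- \frac{7874817630}{143} - 44590 i \sqrt{15} \approx -5.5069 \cdot 10^{7} - 1.727 \cdot 10^{5} i$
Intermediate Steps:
$T{\left(w,Z \right)} = \sqrt{9 + Z}$ ($T{\left(w,Z \right)} = \sqrt{Z + 9} = \sqrt{9 + Z}$)
$y{\left(K \right)} = 9$ ($y{\left(K \right)} = 9 + 0 = 9$)
$O{\left(C \right)} = -7 + \frac{-169 + C}{9 + C}$ ($O{\left(C \right)} = -7 + \frac{C - 169}{C + 9} = -7 + \frac{-169 + C}{9 + C}$)
$\left(-4193 - 18102\right) \left(2470 + T{\left(-101,-69 \right)}\right) + O{\left(-152 \right)} = \left(-4193 - 18102\right) \left(2470 + \sqrt{9 - 69}\right) + \frac{2 \left(-116 - -456\right)}{9 - 152} = - 22295 \left(2470 + \sqrt{-60}\right) + \frac{2 \left(-116 + 456\right)}{-143} = - 22295 \left(2470 + 2 i \sqrt{15}\right) + 2 \left(- \frac{1}{143}\right) 340 = \left(-55068650 - 44590 i \sqrt{15}\right) - \frac{680}{143} = - \frac{7874817630}{143} - 44590 i \sqrt{15}$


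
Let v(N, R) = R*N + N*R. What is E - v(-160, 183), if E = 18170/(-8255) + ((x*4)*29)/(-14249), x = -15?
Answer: 1377580889314/23525099 ≈ 58558.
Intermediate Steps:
E = -48908126/23525099 (E = 18170/(-8255) + (-15*4*29)/(-14249) = 18170*(-1/8255) - 60*29*(-1/14249) = -3634/1651 - 1740*(-1/14249) = -3634/1651 + 1740/14249 = -48908126/23525099 ≈ -2.0790)
v(N, R) = 2*N*R (v(N, R) = N*R + N*R = 2*N*R)
E - v(-160, 183) = -48908126/23525099 - 2*(-160)*183 = -48908126/23525099 - 1*(-58560) = -48908126/23525099 + 58560 = 1377580889314/23525099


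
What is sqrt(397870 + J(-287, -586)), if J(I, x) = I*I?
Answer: sqrt(480239) ≈ 692.99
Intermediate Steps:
J(I, x) = I**2
sqrt(397870 + J(-287, -586)) = sqrt(397870 + (-287)**2) = sqrt(397870 + 82369) = sqrt(480239)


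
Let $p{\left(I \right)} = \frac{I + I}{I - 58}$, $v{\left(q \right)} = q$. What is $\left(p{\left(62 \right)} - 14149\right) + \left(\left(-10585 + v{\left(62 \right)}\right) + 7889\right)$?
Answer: $-16752$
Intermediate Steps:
$p{\left(I \right)} = \frac{2 I}{-58 + I}$
$\left(p{\left(62 \right)} - 14149\right) + \left(\left(-10585 + v{\left(62 \right)}\right) + 7889\right) = \left(2 \cdot 62 \frac{1}{-58 + 62} - 14149\right) + \left(\left(-10585 + 62\right) + 7889\right) = \left(2 \cdot 62 \cdot \frac{1}{4} - 14149\right) + \left(-10523 + 7889\right) = \left(2 \cdot 62 \cdot \frac{1}{4} - 14149\right) - 2634 = \left(31 - 14149\right) - 2634 = -14118 - 2634 = -16752$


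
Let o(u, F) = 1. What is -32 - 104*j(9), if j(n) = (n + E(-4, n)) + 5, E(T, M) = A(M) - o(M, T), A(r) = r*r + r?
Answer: -10744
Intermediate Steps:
A(r) = r + r² (A(r) = r² + r = r + r²)
E(T, M) = -1 + M*(1 + M) (E(T, M) = M*(1 + M) - 1*1 = M*(1 + M) - 1 = -1 + M*(1 + M))
j(n) = 4 + n + n*(1 + n) (j(n) = (n + (-1 + n*(1 + n))) + 5 = (-1 + n + n*(1 + n)) + 5 = 4 + n + n*(1 + n))
-32 - 104*j(9) = -32 - 104*(4 + 9 + 9*(1 + 9)) = -32 - 104*(4 + 9 + 9*10) = -32 - 104*(4 + 9 + 90) = -32 - 104*103 = -32 - 10712 = -10744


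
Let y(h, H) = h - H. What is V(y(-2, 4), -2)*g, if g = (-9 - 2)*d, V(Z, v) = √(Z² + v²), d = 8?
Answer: -176*√10 ≈ -556.56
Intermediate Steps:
g = -88 (g = (-9 - 2)*8 = -11*8 = -88)
V(y(-2, 4), -2)*g = √((-2 - 1*4)² + (-2)²)*(-88) = √((-2 - 4)² + 4)*(-88) = √((-6)² + 4)*(-88) = √(36 + 4)*(-88) = √40*(-88) = (2*√10)*(-88) = -176*√10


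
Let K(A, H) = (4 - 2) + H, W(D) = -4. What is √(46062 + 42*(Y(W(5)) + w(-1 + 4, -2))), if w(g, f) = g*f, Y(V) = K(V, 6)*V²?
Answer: √51186 ≈ 226.24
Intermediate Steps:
K(A, H) = 2 + H
Y(V) = 8*V² (Y(V) = (2 + 6)*V² = 8*V²)
w(g, f) = f*g
√(46062 + 42*(Y(W(5)) + w(-1 + 4, -2))) = √(46062 + 42*(8*(-4)² - 2*(-1 + 4))) = √(46062 + 42*(8*16 - 2*3)) = √(46062 + 42*(128 - 6)) = √(46062 + 42*122) = √(46062 + 5124) = √51186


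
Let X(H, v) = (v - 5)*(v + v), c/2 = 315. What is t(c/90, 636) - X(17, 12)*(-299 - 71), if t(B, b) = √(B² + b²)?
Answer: 62160 + √404545 ≈ 62796.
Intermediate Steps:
c = 630 (c = 2*315 = 630)
X(H, v) = 2*v*(-5 + v) (X(H, v) = (-5 + v)*(2*v) = 2*v*(-5 + v))
t(c/90, 636) - X(17, 12)*(-299 - 71) = √((630/90)² + 636²) - 2*12*(-5 + 12)*(-299 - 71) = √((630*(1/90))² + 404496) - 2*12*7*(-370) = √(7² + 404496) - 168*(-370) = √(49 + 404496) - 1*(-62160) = √404545 + 62160 = 62160 + √404545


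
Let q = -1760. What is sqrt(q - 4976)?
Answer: 4*I*sqrt(421) ≈ 82.073*I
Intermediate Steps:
sqrt(q - 4976) = sqrt(-1760 - 4976) = sqrt(-6736) = 4*I*sqrt(421)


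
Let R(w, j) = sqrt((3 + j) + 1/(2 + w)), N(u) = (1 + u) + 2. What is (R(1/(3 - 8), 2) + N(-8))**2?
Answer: 275/9 - 50*sqrt(2)/3 ≈ 6.9853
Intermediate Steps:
N(u) = 3 + u
R(w, j) = sqrt(3 + j + 1/(2 + w))
(R(1/(3 - 8), 2) + N(-8))**2 = (sqrt((1 + (2 + 1/(3 - 8))*(3 + 2))/(2 + 1/(3 - 8))) + (3 - 8))**2 = (sqrt((1 + (2 + 1/(-5))*5)/(2 + 1/(-5))) - 5)**2 = (sqrt((1 + (2 - 1/5)*5)/(2 - 1/5)) - 5)**2 = (sqrt((1 + (9/5)*5)/(9/5)) - 5)**2 = (sqrt(5*(1 + 9)/9) - 5)**2 = (sqrt((5/9)*10) - 5)**2 = (sqrt(50/9) - 5)**2 = (5*sqrt(2)/3 - 5)**2 = (-5 + 5*sqrt(2)/3)**2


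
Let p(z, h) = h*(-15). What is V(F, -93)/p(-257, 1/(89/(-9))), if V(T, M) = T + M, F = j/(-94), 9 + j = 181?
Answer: -396673/6345 ≈ -62.517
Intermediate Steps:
j = 172 (j = -9 + 181 = 172)
F = -86/47 (F = 172/(-94) = 172*(-1/94) = -86/47 ≈ -1.8298)
p(z, h) = -15*h
V(T, M) = M + T
V(F, -93)/p(-257, 1/(89/(-9))) = (-93 - 86/47)/((-15/(89/(-9)))) = -4457/(47*((-15/(89*(-1/9))))) = -4457/(47*((-15/(-89/9)))) = -4457/(47*((-15*(-9/89)))) = -4457/(47*135/89) = -4457/47*89/135 = -396673/6345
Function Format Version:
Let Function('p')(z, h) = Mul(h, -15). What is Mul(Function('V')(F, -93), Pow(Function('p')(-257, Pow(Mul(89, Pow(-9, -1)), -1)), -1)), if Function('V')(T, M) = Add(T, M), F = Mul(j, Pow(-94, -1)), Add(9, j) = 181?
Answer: Rational(-396673, 6345) ≈ -62.517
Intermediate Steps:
j = 172 (j = Add(-9, 181) = 172)
F = Rational(-86, 47) (F = Mul(172, Pow(-94, -1)) = Mul(172, Rational(-1, 94)) = Rational(-86, 47) ≈ -1.8298)
Function('p')(z, h) = Mul(-15, h)
Function('V')(T, M) = Add(M, T)
Mul(Function('V')(F, -93), Pow(Function('p')(-257, Pow(Mul(89, Pow(-9, -1)), -1)), -1)) = Mul(Add(-93, Rational(-86, 47)), Pow(Mul(-15, Pow(Mul(89, Pow(-9, -1)), -1)), -1)) = Mul(Rational(-4457, 47), Pow(Mul(-15, Pow(Mul(89, Rational(-1, 9)), -1)), -1)) = Mul(Rational(-4457, 47), Pow(Mul(-15, Pow(Rational(-89, 9), -1)), -1)) = Mul(Rational(-4457, 47), Pow(Mul(-15, Rational(-9, 89)), -1)) = Mul(Rational(-4457, 47), Pow(Rational(135, 89), -1)) = Mul(Rational(-4457, 47), Rational(89, 135)) = Rational(-396673, 6345)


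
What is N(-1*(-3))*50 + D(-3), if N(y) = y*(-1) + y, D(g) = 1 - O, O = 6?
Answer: -5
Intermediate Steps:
D(g) = -5 (D(g) = 1 - 1*6 = 1 - 6 = -5)
N(y) = 0 (N(y) = -y + y = 0)
N(-1*(-3))*50 + D(-3) = 0*50 - 5 = 0 - 5 = -5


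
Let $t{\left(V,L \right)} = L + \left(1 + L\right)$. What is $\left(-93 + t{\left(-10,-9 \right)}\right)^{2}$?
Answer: $12100$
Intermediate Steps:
$t{\left(V,L \right)} = 1 + 2 L$
$\left(-93 + t{\left(-10,-9 \right)}\right)^{2} = \left(-93 + \left(1 + 2 \left(-9\right)\right)\right)^{2} = \left(-93 + \left(1 - 18\right)\right)^{2} = \left(-93 - 17\right)^{2} = \left(-110\right)^{2} = 12100$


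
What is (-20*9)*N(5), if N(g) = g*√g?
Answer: -900*√5 ≈ -2012.5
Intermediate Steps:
N(g) = g^(3/2)
(-20*9)*N(5) = (-20*9)*5^(3/2) = -900*√5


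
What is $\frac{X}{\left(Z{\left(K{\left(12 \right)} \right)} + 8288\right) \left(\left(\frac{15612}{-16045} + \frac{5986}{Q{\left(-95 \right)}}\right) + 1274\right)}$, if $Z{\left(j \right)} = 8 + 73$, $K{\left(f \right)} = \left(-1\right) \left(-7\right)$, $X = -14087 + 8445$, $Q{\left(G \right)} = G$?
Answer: $- \frac{859995955}{1543576552296} \approx -0.00055715$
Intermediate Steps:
$X = -5642$
$K{\left(f \right)} = 7$
$Z{\left(j \right)} = 81$
$\frac{X}{\left(Z{\left(K{\left(12 \right)} \right)} + 8288\right) \left(\left(\frac{15612}{-16045} + \frac{5986}{Q{\left(-95 \right)}}\right) + 1274\right)} = - \frac{5642}{\left(81 + 8288\right) \left(\left(\frac{15612}{-16045} + \frac{5986}{-95}\right) + 1274\right)} = - \frac{5642}{8369 \left(\left(15612 \left(- \frac{1}{16045}\right) + 5986 \left(- \frac{1}{95}\right)\right) + 1274\right)} = - \frac{5642}{8369 \left(\left(- \frac{15612}{16045} - \frac{5986}{95}\right) + 1274\right)} = - \frac{5642}{8369 \left(- \frac{19505702}{304855} + 1274\right)} = - \frac{5642}{8369 \cdot \frac{368879568}{304855}} = - \frac{5642}{\frac{3087153104592}{304855}} = \left(-5642\right) \frac{304855}{3087153104592} = - \frac{859995955}{1543576552296}$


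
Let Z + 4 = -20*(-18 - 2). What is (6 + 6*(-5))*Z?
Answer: -9504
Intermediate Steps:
Z = 396 (Z = -4 - 20*(-18 - 2) = -4 - 20*(-20) = -4 + 400 = 396)
(6 + 6*(-5))*Z = (6 + 6*(-5))*396 = (6 - 30)*396 = -24*396 = -9504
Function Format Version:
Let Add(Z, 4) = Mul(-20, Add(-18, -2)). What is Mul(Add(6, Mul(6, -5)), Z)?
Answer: -9504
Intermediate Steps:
Z = 396 (Z = Add(-4, Mul(-20, Add(-18, -2))) = Add(-4, Mul(-20, -20)) = Add(-4, 400) = 396)
Mul(Add(6, Mul(6, -5)), Z) = Mul(Add(6, Mul(6, -5)), 396) = Mul(Add(6, -30), 396) = Mul(-24, 396) = -9504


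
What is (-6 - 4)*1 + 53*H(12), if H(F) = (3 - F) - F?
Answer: -1123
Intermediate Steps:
H(F) = 3 - 2*F
(-6 - 4)*1 + 53*H(12) = (-6 - 4)*1 + 53*(3 - 2*12) = -10*1 + 53*(3 - 24) = -10 + 53*(-21) = -10 - 1113 = -1123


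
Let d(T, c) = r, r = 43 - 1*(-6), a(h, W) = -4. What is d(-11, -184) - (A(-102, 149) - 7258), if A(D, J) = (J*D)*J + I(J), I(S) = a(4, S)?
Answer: 2271813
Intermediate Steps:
I(S) = -4
r = 49 (r = 43 + 6 = 49)
d(T, c) = 49
A(D, J) = -4 + D*J**2 (A(D, J) = (J*D)*J - 4 = (D*J)*J - 4 = D*J**2 - 4 = -4 + D*J**2)
d(-11, -184) - (A(-102, 149) - 7258) = 49 - ((-4 - 102*149**2) - 7258) = 49 - ((-4 - 102*22201) - 7258) = 49 - ((-4 - 2264502) - 7258) = 49 - (-2264506 - 7258) = 49 - 1*(-2271764) = 49 + 2271764 = 2271813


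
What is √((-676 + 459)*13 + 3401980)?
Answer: √3399159 ≈ 1843.7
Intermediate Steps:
√((-676 + 459)*13 + 3401980) = √(-217*13 + 3401980) = √(-2821 + 3401980) = √3399159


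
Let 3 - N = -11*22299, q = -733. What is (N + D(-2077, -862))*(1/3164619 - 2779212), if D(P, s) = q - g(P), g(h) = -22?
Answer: -717041957640206629/1054873 ≈ -6.7974e+11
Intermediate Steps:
N = 245292 (N = 3 - (-11)*22299 = 3 - 1*(-245289) = 3 + 245289 = 245292)
D(P, s) = -711 (D(P, s) = -733 - 1*(-22) = -733 + 22 = -711)
(N + D(-2077, -862))*(1/3164619 - 2779212) = (245292 - 711)*(1/3164619 - 2779212) = 244581*(1/3164619 - 2779212) = 244581*(-8795147100227/3164619) = -717041957640206629/1054873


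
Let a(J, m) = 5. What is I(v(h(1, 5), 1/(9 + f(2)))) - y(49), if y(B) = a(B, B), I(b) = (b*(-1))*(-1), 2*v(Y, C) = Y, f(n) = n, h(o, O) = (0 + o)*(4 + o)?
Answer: -5/2 ≈ -2.5000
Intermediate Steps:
h(o, O) = o*(4 + o)
v(Y, C) = Y/2
I(b) = b (I(b) = -b*(-1) = b)
y(B) = 5
I(v(h(1, 5), 1/(9 + f(2)))) - y(49) = (1*(4 + 1))/2 - 1*5 = (1*5)/2 - 5 = (½)*5 - 5 = 5/2 - 5 = -5/2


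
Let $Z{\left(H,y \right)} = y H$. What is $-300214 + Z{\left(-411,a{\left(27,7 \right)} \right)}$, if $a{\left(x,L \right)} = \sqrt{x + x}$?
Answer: $-300214 - 1233 \sqrt{6} \approx -3.0323 \cdot 10^{5}$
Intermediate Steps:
$a{\left(x,L \right)} = \sqrt{2} \sqrt{x}$ ($a{\left(x,L \right)} = \sqrt{2 x} = \sqrt{2} \sqrt{x}$)
$Z{\left(H,y \right)} = H y$
$-300214 + Z{\left(-411,a{\left(27,7 \right)} \right)} = -300214 - 411 \sqrt{2} \sqrt{27} = -300214 - 411 \sqrt{2} \cdot 3 \sqrt{3} = -300214 - 411 \cdot 3 \sqrt{6} = -300214 - 1233 \sqrt{6}$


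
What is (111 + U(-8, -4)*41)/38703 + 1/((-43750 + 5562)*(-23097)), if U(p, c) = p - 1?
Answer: -75854415395/11379046272636 ≈ -0.0066661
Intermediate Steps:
U(p, c) = -1 + p
(111 + U(-8, -4)*41)/38703 + 1/((-43750 + 5562)*(-23097)) = (111 + (-1 - 8)*41)/38703 + 1/((-43750 + 5562)*(-23097)) = (111 - 9*41)*(1/38703) - 1/23097/(-38188) = (111 - 369)*(1/38703) - 1/38188*(-1/23097) = -258*1/38703 + 1/882028236 = -86/12901 + 1/882028236 = -75854415395/11379046272636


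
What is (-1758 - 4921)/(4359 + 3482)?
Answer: -6679/7841 ≈ -0.85180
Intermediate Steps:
(-1758 - 4921)/(4359 + 3482) = -6679/7841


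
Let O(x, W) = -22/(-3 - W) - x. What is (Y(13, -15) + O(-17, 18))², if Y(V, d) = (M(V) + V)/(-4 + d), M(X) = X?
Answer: 44289025/159201 ≈ 278.20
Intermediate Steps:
O(x, W) = -x - 22/(-3 - W)
Y(V, d) = 2*V/(-4 + d) (Y(V, d) = (V + V)/(-4 + d) = (2*V)/(-4 + d) = 2*V/(-4 + d))
(Y(13, -15) + O(-17, 18))² = (2*13/(-4 - 15) + (22 - 3*(-17) - 1*18*(-17))/(3 + 18))² = (2*13/(-19) + (22 + 51 + 306)/21)² = (2*13*(-1/19) + (1/21)*379)² = (-26/19 + 379/21)² = (6655/399)² = 44289025/159201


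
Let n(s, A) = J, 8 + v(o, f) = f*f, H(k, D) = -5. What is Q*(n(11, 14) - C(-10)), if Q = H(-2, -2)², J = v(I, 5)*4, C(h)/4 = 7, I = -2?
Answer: 1000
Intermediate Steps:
v(o, f) = -8 + f² (v(o, f) = -8 + f*f = -8 + f²)
C(h) = 28 (C(h) = 4*7 = 28)
J = 68 (J = (-8 + 5²)*4 = (-8 + 25)*4 = 17*4 = 68)
n(s, A) = 68
Q = 25 (Q = (-5)² = 25)
Q*(n(11, 14) - C(-10)) = 25*(68 - 1*28) = 25*(68 - 28) = 25*40 = 1000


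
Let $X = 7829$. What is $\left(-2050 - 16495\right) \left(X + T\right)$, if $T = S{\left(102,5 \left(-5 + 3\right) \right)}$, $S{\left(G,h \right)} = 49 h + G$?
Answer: $-137993345$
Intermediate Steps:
$S{\left(G,h \right)} = G + 49 h$
$T = -388$ ($T = 102 + 49 \cdot 5 \left(-5 + 3\right) = 102 + 49 \cdot 5 \left(-2\right) = 102 + 49 \left(-10\right) = 102 - 490 = -388$)
$\left(-2050 - 16495\right) \left(X + T\right) = \left(-2050 - 16495\right) \left(7829 - 388\right) = \left(-18545\right) 7441 = -137993345$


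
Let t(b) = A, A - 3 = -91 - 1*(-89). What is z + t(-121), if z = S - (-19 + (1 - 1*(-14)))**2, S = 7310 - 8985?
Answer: -1690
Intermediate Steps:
A = 1 (A = 3 + (-91 - 1*(-89)) = 3 + (-91 + 89) = 3 - 2 = 1)
t(b) = 1
S = -1675
z = -1691 (z = -1675 - (-19 + (1 - 1*(-14)))**2 = -1675 - (-19 + (1 + 14))**2 = -1675 - (-19 + 15)**2 = -1675 - 1*(-4)**2 = -1675 - 1*16 = -1675 - 16 = -1691)
z + t(-121) = -1691 + 1 = -1690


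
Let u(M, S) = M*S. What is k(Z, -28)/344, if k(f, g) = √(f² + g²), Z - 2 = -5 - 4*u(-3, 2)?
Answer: 35/344 ≈ 0.10174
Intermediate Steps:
Z = 21 (Z = 2 + (-5 - (-12)*2) = 2 + (-5 - 4*(-6)) = 2 + (-5 + 24) = 2 + 19 = 21)
k(Z, -28)/344 = √(21² + (-28)²)/344 = √(441 + 784)*(1/344) = √1225*(1/344) = 35*(1/344) = 35/344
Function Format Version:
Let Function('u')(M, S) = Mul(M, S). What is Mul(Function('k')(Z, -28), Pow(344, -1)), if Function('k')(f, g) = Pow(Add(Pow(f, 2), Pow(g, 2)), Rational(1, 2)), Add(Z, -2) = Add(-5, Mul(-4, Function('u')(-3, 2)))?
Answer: Rational(35, 344) ≈ 0.10174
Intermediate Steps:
Z = 21 (Z = Add(2, Add(-5, Mul(-4, Mul(-3, 2)))) = Add(2, Add(-5, Mul(-4, -6))) = Add(2, Add(-5, 24)) = Add(2, 19) = 21)
Mul(Function('k')(Z, -28), Pow(344, -1)) = Mul(Pow(Add(Pow(21, 2), Pow(-28, 2)), Rational(1, 2)), Pow(344, -1)) = Mul(Pow(Add(441, 784), Rational(1, 2)), Rational(1, 344)) = Mul(Pow(1225, Rational(1, 2)), Rational(1, 344)) = Mul(35, Rational(1, 344)) = Rational(35, 344)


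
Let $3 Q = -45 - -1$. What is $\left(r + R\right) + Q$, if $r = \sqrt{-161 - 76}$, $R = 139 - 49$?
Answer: $\frac{226}{3} + i \sqrt{237} \approx 75.333 + 15.395 i$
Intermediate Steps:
$R = 90$
$Q = - \frac{44}{3}$ ($Q = \frac{-45 - -1}{3} = \frac{-45 + 1}{3} = \frac{1}{3} \left(-44\right) = - \frac{44}{3} \approx -14.667$)
$r = i \sqrt{237}$ ($r = \sqrt{-237} = i \sqrt{237} \approx 15.395 i$)
$\left(r + R\right) + Q = \left(i \sqrt{237} + 90\right) - \frac{44}{3} = \left(90 + i \sqrt{237}\right) - \frac{44}{3} = \frac{226}{3} + i \sqrt{237}$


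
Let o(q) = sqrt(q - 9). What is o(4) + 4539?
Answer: 4539 + I*sqrt(5) ≈ 4539.0 + 2.2361*I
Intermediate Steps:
o(q) = sqrt(-9 + q)
o(4) + 4539 = sqrt(-9 + 4) + 4539 = sqrt(-5) + 4539 = I*sqrt(5) + 4539 = 4539 + I*sqrt(5)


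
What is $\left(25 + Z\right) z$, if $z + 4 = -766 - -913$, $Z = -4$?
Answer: $3003$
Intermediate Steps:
$z = 143$ ($z = -4 - -147 = -4 + \left(-766 + 913\right) = -4 + 147 = 143$)
$\left(25 + Z\right) z = \left(25 - 4\right) 143 = 21 \cdot 143 = 3003$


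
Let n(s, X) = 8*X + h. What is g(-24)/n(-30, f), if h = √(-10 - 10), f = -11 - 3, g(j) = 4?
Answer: -112/3141 - 2*I*√5/3141 ≈ -0.035657 - 0.0014238*I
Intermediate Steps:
f = -14
h = 2*I*√5 (h = √(-20) = 2*I*√5 ≈ 4.4721*I)
n(s, X) = 8*X + 2*I*√5
g(-24)/n(-30, f) = 4/(8*(-14) + 2*I*√5) = 4/(-112 + 2*I*√5)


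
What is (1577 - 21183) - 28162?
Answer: -47768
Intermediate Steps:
(1577 - 21183) - 28162 = -19606 - 28162 = -47768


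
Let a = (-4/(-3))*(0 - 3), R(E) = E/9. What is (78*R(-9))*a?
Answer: 312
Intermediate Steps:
R(E) = E/9 (R(E) = E*(1/9) = E/9)
a = -4 (a = -4*(-1/3)*(-3) = (4/3)*(-3) = -4)
(78*R(-9))*a = (78*((1/9)*(-9)))*(-4) = (78*(-1))*(-4) = -78*(-4) = 312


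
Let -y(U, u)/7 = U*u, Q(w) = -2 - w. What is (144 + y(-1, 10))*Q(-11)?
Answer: 1926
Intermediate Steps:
y(U, u) = -7*U*u
(144 + y(-1, 10))*Q(-11) = (144 - 7*(-1)*10)*(-2 - 1*(-11)) = (144 + 70)*(-2 + 11) = 214*9 = 1926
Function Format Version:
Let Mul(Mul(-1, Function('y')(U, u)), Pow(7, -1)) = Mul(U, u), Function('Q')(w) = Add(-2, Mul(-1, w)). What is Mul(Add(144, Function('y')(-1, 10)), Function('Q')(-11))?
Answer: 1926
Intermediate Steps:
Function('y')(U, u) = Mul(-7, U, u) (Function('y')(U, u) = Mul(-7, Mul(U, u)) = Mul(-7, U, u))
Mul(Add(144, Function('y')(-1, 10)), Function('Q')(-11)) = Mul(Add(144, Mul(-7, -1, 10)), Add(-2, Mul(-1, -11))) = Mul(Add(144, 70), Add(-2, 11)) = Mul(214, 9) = 1926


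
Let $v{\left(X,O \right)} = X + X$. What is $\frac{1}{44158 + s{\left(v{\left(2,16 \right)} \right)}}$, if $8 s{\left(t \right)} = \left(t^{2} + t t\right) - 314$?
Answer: $\frac{4}{176491} \approx 2.2664 \cdot 10^{-5}$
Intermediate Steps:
$v{\left(X,O \right)} = 2 X$
$s{\left(t \right)} = - \frac{157}{4} + \frac{t^{2}}{4}$ ($s{\left(t \right)} = \frac{\left(t^{2} + t t\right) - 314}{8} = \frac{\left(t^{2} + t^{2}\right) - 314}{8} = \frac{2 t^{2} - 314}{8} = \frac{-314 + 2 t^{2}}{8} = - \frac{157}{4} + \frac{t^{2}}{4}$)
$\frac{1}{44158 + s{\left(v{\left(2,16 \right)} \right)}} = \frac{1}{44158 - \left(\frac{157}{4} - \frac{\left(2 \cdot 2\right)^{2}}{4}\right)} = \frac{1}{44158 - \left(\frac{157}{4} - \frac{4^{2}}{4}\right)} = \frac{1}{44158 + \left(- \frac{157}{4} + \frac{1}{4} \cdot 16\right)} = \frac{1}{44158 + \left(- \frac{157}{4} + 4\right)} = \frac{1}{44158 - \frac{141}{4}} = \frac{1}{\frac{176491}{4}} = \frac{4}{176491}$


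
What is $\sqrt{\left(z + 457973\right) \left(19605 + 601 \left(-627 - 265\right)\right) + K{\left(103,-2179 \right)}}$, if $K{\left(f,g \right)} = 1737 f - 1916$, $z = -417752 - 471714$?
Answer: $\sqrt{222860702086} \approx 4.7208 \cdot 10^{5}$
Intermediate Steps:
$z = -889466$ ($z = -417752 - 471714 = -889466$)
$K{\left(f,g \right)} = -1916 + 1737 f$
$\sqrt{\left(z + 457973\right) \left(19605 + 601 \left(-627 - 265\right)\right) + K{\left(103,-2179 \right)}} = \sqrt{\left(-889466 + 457973\right) \left(19605 + 601 \left(-627 - 265\right)\right) + \left(-1916 + 1737 \cdot 103\right)} = \sqrt{- 431493 \left(19605 + 601 \left(-892\right)\right) + \left(-1916 + 178911\right)} = \sqrt{- 431493 \left(19605 - 536092\right) + 176995} = \sqrt{\left(-431493\right) \left(-516487\right) + 176995} = \sqrt{222860525091 + 176995} = \sqrt{222860702086}$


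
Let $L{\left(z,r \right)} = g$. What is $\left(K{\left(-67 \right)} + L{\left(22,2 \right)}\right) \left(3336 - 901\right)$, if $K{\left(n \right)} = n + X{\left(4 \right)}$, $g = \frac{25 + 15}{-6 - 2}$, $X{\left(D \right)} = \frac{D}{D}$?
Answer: $-172885$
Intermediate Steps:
$X{\left(D \right)} = 1$
$g = -5$ ($g = \frac{40}{-8} = 40 \left(- \frac{1}{8}\right) = -5$)
$L{\left(z,r \right)} = -5$
$K{\left(n \right)} = 1 + n$ ($K{\left(n \right)} = n + 1 = 1 + n$)
$\left(K{\left(-67 \right)} + L{\left(22,2 \right)}\right) \left(3336 - 901\right) = \left(\left(1 - 67\right) - 5\right) \left(3336 - 901\right) = \left(-66 - 5\right) 2435 = \left(-71\right) 2435 = -172885$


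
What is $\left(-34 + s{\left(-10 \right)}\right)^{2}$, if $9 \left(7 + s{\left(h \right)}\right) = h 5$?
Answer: $\frac{175561}{81} \approx 2167.4$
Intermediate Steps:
$s{\left(h \right)} = -7 + \frac{5 h}{9}$ ($s{\left(h \right)} = -7 + \frac{h 5}{9} = -7 + \frac{5 h}{9}$)
$\left(-34 + s{\left(-10 \right)}\right)^{2} = \left(-34 + \left(-7 + \frac{5}{9} \left(-10\right)\right)\right)^{2} = \left(-34 - \frac{113}{9}\right)^{2} = \left(- \frac{419}{9}\right)^{2} = \frac{175561}{81}$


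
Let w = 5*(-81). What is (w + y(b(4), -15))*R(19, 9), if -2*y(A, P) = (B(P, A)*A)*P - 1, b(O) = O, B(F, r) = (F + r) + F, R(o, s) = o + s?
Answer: -33166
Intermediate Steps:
B(F, r) = r + 2*F
y(A, P) = ½ - A*P*(A + 2*P)/2 (y(A, P) = -(((A + 2*P)*A)*P - 1)/2 = -((A*(A + 2*P))*P - 1)/2 = -(A*P*(A + 2*P) - 1)/2 = -(-1 + A*P*(A + 2*P))/2 = ½ - A*P*(A + 2*P)/2)
w = -405
(w + y(b(4), -15))*R(19, 9) = (-405 + (½ - ½*4*(-15)*(4 + 2*(-15))))*(19 + 9) = (-405 + (½ - ½*4*(-15)*(4 - 30)))*28 = (-405 + (½ - ½*4*(-15)*(-26)))*28 = (-405 + (½ - 780))*28 = (-405 - 1559/2)*28 = -2369/2*28 = -33166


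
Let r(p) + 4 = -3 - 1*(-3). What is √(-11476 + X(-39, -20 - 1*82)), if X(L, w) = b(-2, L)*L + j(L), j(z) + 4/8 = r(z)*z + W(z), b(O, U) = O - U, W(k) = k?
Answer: 3*I*√5690/2 ≈ 113.15*I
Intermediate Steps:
r(p) = -4 (r(p) = -4 + (-3 - 1*(-3)) = -4 + (-3 + 3) = -4 + 0 = -4)
j(z) = -½ - 3*z (j(z) = -½ + (-4*z + z) = -½ - 3*z)
X(L, w) = -½ - 3*L + L*(-2 - L) (X(L, w) = (-2 - L)*L + (-½ - 3*L) = L*(-2 - L) + (-½ - 3*L) = -½ - 3*L + L*(-2 - L))
√(-11476 + X(-39, -20 - 1*82)) = √(-11476 + (-½ - 1*(-39)² - 5*(-39))) = √(-11476 + (-½ - 1*1521 + 195)) = √(-11476 + (-½ - 1521 + 195)) = √(-11476 - 2653/2) = √(-25605/2) = 3*I*√5690/2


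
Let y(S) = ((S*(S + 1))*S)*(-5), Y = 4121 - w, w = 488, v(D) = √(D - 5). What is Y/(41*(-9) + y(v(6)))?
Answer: -3633/379 ≈ -9.5858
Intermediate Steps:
v(D) = √(-5 + D)
Y = 3633 (Y = 4121 - 1*488 = 4121 - 488 = 3633)
y(S) = -5*S²*(1 + S) (y(S) = ((S*(1 + S))*S)*(-5) = (S²*(1 + S))*(-5) = -5*S²*(1 + S))
Y/(41*(-9) + y(v(6))) = 3633/(41*(-9) + 5*(√(-5 + 6))²*(-1 - √(-5 + 6))) = 3633/(-369 + 5*(√1)²*(-1 - √1)) = 3633/(-369 + 5*1²*(-1 - 1*1)) = 3633/(-369 + 5*1*(-1 - 1)) = 3633/(-369 + 5*1*(-2)) = 3633/(-369 - 10) = 3633/(-379) = 3633*(-1/379) = -3633/379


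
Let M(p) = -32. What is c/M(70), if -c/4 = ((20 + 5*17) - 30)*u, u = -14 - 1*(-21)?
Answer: 525/8 ≈ 65.625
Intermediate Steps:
u = 7 (u = -14 + 21 = 7)
c = -2100 (c = -4*((20 + 5*17) - 30)*7 = -4*((20 + 85) - 30)*7 = -4*(105 - 30)*7 = -300*7 = -4*525 = -2100)
c/M(70) = -2100/(-32) = -2100*(-1/32) = 525/8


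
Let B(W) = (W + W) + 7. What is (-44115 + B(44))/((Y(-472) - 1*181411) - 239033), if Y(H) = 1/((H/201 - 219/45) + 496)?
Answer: 7207966860/68844761557 ≈ 0.10470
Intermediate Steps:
Y(H) = 1/(7367/15 + H/201) (Y(H) = 1/((H*(1/201) - 219*1/45) + 496) = 1/((H/201 - 73/15) + 496) = 1/((-73/15 + H/201) + 496) = 1/(7367/15 + H/201))
B(W) = 7 + 2*W (B(W) = 2*W + 7 = 7 + 2*W)
(-44115 + B(44))/((Y(-472) - 1*181411) - 239033) = (-44115 + (7 + 2*44))/((1005/(493589 + 5*(-472)) - 1*181411) - 239033) = (-44115 + (7 + 88))/((1005/(493589 - 2360) - 181411) - 239033) = (-44115 + 95)/((1005/491229 - 181411) - 239033) = -44020/((1005*(1/491229) - 181411) - 239033) = -44020/((335/163743 - 181411) - 239033) = -44020/(-29704781038/163743 - 239033) = -44020/(-68844761557/163743) = -44020*(-163743/68844761557) = 7207966860/68844761557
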